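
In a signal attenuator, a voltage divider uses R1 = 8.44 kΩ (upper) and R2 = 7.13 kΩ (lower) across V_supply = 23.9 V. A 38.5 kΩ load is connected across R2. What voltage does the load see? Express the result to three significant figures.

V_out ≈ 9.95 V

First combine the lower leg with the load: R2 ‖ R_L = 6.016 kΩ.
Then V_out = V_supply · R2'/(R1 + R2') = 23.9 × 6.016/14.46 = 9.946 V.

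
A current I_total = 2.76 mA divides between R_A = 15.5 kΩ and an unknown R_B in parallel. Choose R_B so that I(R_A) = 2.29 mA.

R_B ≈ 75.5 kΩ

The fraction through R_A equals R_B/(R_A+R_B).
With f = 0.8297, R_B = R_A · f/(1−f) = 15.5 × 4.872 = 75.52 kΩ.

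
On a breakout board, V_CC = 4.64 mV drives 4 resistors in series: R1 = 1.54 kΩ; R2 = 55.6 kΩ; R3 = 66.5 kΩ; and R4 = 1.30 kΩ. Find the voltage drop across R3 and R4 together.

V ≈ 2.52 mV

Total series resistance ΣR = 1.54 + 55.6 + 66.5 + 1.30 = 124.9 kΩ.
R_{R3..R4} = 66.5 + 1.30 = 67.80 kΩ.
Voltage divider: V = V_CC · (67.80 / 124.9) = 4.64 × 0.5427 = 2.518 mV.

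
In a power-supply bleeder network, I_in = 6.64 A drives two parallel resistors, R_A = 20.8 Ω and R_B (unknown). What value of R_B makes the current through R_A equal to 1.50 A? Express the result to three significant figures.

In a two-way split, I_A/I_in = R_B/(R_A + R_B).
1.50/6.64 = R_B/(R_A + R_B) → R_B = R_A · (0.2259)/(1 − 0.2259) = 20.8 × 0.2918 = 6.070 Ω.

R_B ≈ 6.07 Ω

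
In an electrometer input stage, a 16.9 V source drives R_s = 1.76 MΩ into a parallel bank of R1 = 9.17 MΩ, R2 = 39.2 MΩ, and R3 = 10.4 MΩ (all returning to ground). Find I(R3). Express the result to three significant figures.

Parallel bank: R_p = 1/(1/9.17 + 1/39.2 + 1/10.4) = 4.334 MΩ.
V_A = 16.9 × 4.334/6.094 = 12.02 V.
I(R3) = V_A / R3 = 12.02/10.4 = 1.156 µA.
(Equivalently: I_total = 2.773 µA, then current-divider fraction G_k/ΣG = 0.4168.)

I ≈ 1.16 µA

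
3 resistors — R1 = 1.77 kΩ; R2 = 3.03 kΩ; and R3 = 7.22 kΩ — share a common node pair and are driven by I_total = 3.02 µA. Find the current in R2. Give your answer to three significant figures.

Total conductance ΣG = 1/1.77 + 1/3.03 + 1/7.22 = 1.034 (units of 1/kΩ).
Current divider: I(R2) = I_total · G_k/ΣG = 3.02 × (0.3300/1.034) = 3.02 × 0.3193 = 0.9644 µA.

I ≈ 0.964 µA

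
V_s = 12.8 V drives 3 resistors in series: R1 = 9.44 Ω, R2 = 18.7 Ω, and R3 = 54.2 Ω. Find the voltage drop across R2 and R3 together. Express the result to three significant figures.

Total series resistance ΣR = 9.44 + 18.7 + 54.2 = 82.34 Ω.
R_{R2..R3} = 18.7 + 54.2 = 72.90 Ω.
By the voltage-divider rule, V = 12.8 × 72.90/82.34 = 11.33 V.

V ≈ 11.3 V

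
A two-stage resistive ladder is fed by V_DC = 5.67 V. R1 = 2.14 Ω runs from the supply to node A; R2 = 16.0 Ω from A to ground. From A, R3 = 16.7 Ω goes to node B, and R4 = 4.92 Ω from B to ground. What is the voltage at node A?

V_A ≈ 4.60 V

Node A sees R2 in parallel with the series input of stage 2, R3 + R4 = 21.62 Ω.
R2 ‖ (R3+R4) = 9.195 Ω.
So V_A = 5.67 × 0.8112 = 4.600 V.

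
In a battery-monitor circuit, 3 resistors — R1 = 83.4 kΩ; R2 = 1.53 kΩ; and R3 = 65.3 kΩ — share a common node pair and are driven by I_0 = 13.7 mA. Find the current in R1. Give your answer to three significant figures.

Conductances: ΣG = 1/83.4 + 1/1.53 + 1/65.3 = 0.6809 (1/kΩ).
Current divider: I(R1) = I_0 · G_k/ΣG = 13.7 × (0.01199/0.6809) = 13.7 × 0.01761 = 0.2413 mA.

I ≈ 0.241 mA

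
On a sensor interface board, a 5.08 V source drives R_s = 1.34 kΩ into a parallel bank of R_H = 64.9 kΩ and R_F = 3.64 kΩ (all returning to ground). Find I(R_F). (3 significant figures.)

Parallel bank: R_p = 1/(1/64.9 + 1/3.64) = 3.447 kΩ.
Node voltage V_A = V_in · R_p/(R_s + R_p) = 5.08 × 0.7201 = 3.658 V.
Branch current I = V_A/R_F = 3.658/3.64 = 1.005 mA.

I ≈ 1.00 mA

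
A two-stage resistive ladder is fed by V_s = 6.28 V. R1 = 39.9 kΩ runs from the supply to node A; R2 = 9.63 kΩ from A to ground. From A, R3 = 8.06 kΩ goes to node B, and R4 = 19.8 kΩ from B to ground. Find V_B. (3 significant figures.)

Looking into the second stage from A: R3 + R4 = 27.86 kΩ appears in parallel with R2.
R2 ‖ (R3+R4) = 7.156 kΩ.
V_A = 6.28 × 7.156/(39.9 + 7.156) = 0.9551 V.
V_B = V_A × 0.7107 = 0.6788 V.

V_B ≈ 0.679 V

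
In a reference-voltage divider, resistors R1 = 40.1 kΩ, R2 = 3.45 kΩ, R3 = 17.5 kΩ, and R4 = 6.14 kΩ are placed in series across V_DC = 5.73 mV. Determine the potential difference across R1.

V ≈ 3.42 mV

Series total: ΣR = 40.1 + 3.45 + 17.5 + 6.14 = 67.19 kΩ.
V = V_DC · R/ΣR = 5.73 × 0.5968 = 3.420 mV.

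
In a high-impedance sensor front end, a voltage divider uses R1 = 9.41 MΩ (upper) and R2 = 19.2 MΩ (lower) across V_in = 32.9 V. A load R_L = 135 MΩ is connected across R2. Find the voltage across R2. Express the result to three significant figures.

R2 ‖ R_L = (19.2 × 135)/(19.2 + 135) = 16.81 MΩ.
Then V_out = V_in · R2'/(R1 + R2') = 32.9 × 16.81/26.22 = 21.09 V.

V_out ≈ 21.1 V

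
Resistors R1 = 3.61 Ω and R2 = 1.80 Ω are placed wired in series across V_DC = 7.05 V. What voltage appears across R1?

Series total: ΣR = 3.61 + 1.80 = 5.410 Ω.
Voltage divider: V = V_DC · (3.610 / 5.410) = 7.05 × 0.6673 = 4.704 V.

V ≈ 4.70 V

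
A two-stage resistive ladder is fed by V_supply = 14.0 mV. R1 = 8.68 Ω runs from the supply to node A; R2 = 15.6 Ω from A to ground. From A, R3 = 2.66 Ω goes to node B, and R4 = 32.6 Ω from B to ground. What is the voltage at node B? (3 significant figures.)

Node A sees R2 in parallel with the series input of stage 2, R3 + R4 = 35.26 Ω.
R2 ‖ (R3+R4) = 10.82 Ω.
So V_A = 14.0 × 0.5548 = 7.767 mV.
Stage 2 is unloaded, so V_B = V_A · R4/(R3+R4) = 7.767 × 32.6/35.26 = 7.181 mV.

V_B ≈ 7.18 mV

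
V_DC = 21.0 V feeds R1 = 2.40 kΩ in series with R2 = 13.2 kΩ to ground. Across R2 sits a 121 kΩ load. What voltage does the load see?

First combine the lower leg with the load: R2 ‖ R_L = 11.90 kΩ.
Now apply the divider: V_out = 21.0 × 0.8322 = 17.48 V.

V_out ≈ 17.5 V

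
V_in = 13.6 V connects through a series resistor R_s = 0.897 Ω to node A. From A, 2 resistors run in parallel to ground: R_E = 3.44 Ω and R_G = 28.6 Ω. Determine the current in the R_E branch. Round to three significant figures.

I ≈ 3.06 A

Combine the parallel branches: R_p = (1/3.44 + 1/28.6)⁻¹ = 3.071 Ω.
V_A = 13.6 × 3.071/3.968 = 10.53 V.
I(R_E) = V_A / R_E = 10.53/3.44 = 3.060 A.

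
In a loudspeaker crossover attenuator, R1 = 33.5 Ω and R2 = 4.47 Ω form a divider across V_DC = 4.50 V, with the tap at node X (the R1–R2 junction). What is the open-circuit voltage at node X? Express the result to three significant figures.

V_th ≈ 0.530 V

With X open, the divider is unloaded: V_th = 4.50 × 4.47/37.97 = 0.5298 V.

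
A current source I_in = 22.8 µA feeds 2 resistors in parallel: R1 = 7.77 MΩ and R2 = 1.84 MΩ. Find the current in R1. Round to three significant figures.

With just two branches, the current splits inversely with resistance.
I(R1) = 22.8 × 1.84/(7.77 + 1.84) = 22.8 × 0.1915 = 4.365 µA.

I ≈ 4.37 µA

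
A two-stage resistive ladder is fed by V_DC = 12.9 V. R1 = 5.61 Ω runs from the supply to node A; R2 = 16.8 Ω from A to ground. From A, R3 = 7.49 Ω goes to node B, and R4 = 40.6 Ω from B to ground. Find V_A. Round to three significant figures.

Node A sees R2 in parallel with the series input of stage 2, R3 + R4 = 48.09 Ω.
Effective lower resistance at A: R2 ‖ 48.09 = 12.45 Ω.
First divider: V_A = V_DC · 12.45/(5.61 + 12.45) = 8.893 V.

V_A ≈ 8.89 V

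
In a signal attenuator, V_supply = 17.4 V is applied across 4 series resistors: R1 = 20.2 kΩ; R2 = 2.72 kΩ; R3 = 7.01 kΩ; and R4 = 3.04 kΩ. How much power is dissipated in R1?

P ≈ 5.63 mW

The common current is I = 17.4/32.97 = 0.5278 mA.
V(R1) = I·R = 10.66 V; P = V·I = 10.66 × 0.5278 = 5.626 mW.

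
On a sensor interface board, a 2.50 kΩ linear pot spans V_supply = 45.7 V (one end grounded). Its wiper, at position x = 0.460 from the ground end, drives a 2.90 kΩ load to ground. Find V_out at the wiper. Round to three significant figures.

Split the track: R_lower = x·R_p = 1.150 kΩ, R_upper = (1−x)·R_p = 1.350 kΩ.
(x·R_p) ‖ R_L = 0.8235 kΩ.
V_out = 45.7 × 0.8235/(1.350 + 0.8235) = 17.31 V.

V_out ≈ 17.3 V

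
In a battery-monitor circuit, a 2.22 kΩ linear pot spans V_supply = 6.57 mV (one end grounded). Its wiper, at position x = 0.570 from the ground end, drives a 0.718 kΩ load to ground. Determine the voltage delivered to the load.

V_out ≈ 2.13 mV

Lower segment x·R_p = 1.265 kΩ; upper segment (1−x)·R_p = 0.9546 kΩ.
Lower segment in parallel with the load: 1.265 ‖ 0.718 = 0.4581 kΩ.
Loaded-divider output: V_out = 6.57 × 0.3243 = 2.130 mV.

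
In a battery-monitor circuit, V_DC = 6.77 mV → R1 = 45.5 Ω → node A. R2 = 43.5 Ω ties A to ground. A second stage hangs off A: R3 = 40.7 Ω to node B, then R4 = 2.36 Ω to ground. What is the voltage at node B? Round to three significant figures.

Looking into the second stage from A: R3 + R4 = 43.06 Ω appears in parallel with R2.
Effective lower resistance at A: R2 ‖ 43.06 = 21.64 Ω.
V_A = 6.77 × 21.64/(45.5 + 21.64) = 2.182 mV.
Stage 2 is unloaded, so V_B = V_A · R4/(R3+R4) = 2.182 × 2.36/43.06 = 0.1196 mV.

V_B ≈ 0.120 mV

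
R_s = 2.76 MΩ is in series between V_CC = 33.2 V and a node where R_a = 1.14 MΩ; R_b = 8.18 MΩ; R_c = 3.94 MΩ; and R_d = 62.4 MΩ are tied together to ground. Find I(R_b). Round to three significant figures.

I ≈ 0.901 µA

Parallel bank: R_p = 1/(1/1.14 + 1/8.18 + 1/3.94 + 1/62.4) = 0.7879 MΩ.
V_A by voltage divider: V_A = 33.2 × 0.7879/(2.76 + 0.7879) = 7.373 V.
I(R_b) = V_A / R_b = 7.373/8.18 = 0.9013 µA.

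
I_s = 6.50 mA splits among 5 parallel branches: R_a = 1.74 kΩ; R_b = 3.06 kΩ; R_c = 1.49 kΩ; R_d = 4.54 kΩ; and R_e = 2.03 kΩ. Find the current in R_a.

I ≈ 1.63 mA

ΣG = 1/1.74 + 1/3.06 + 1/1.49 + 1/4.54 + 1/2.03 = 2.286.
Current divider: I(R_a) = I_s · G_k/ΣG = 6.50 × (0.5747/2.286) = 6.50 × 0.2515 = 1.634 mA.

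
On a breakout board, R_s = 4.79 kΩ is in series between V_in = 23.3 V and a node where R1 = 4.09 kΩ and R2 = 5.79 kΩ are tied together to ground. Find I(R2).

I ≈ 1.34 mA

Combine the parallel branches: R_p = (1/4.09 + 1/5.79)⁻¹ = 2.397 kΩ.
V_A = 23.3 × 2.397/7.187 = 7.771 V.
I(R2) = V_A / R2 = 7.771/5.79 = 1.342 mA.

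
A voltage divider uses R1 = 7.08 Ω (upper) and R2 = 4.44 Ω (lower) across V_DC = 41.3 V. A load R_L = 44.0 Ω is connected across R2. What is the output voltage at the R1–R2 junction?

V_out ≈ 15.0 V

The load sits in parallel with R2, giving an effective lower resistance R2' = R2·R_L/(R2+R_L) = 4.033 Ω.
Then V_out = V_DC · R2'/(R1 + R2') = 41.3 × 4.033/11.11 = 14.99 V.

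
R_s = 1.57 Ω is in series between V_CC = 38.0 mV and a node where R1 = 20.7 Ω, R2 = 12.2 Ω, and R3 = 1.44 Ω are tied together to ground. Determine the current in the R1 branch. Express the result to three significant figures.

Parallel bank: R_p = 1/(1/20.7 + 1/12.2 + 1/1.44) = 1.213 Ω.
Node voltage V_A = V_CC · R_p/(R_s + R_p) = 38.0 × 0.4358 = 16.56 mV.
Branch current I = V_A/R1 = 16.56/20.7 = 0.8000 mA.
(Check via current divider: I_total = 13.66 mA; share G_k/ΣG = 0.05858 → same result.)

I ≈ 0.800 mA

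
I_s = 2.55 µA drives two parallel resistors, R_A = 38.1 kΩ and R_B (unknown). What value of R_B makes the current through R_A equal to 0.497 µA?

R_B ≈ 9.22 kΩ

Two-branch current divider: I_A = I_s · R_B/(R_A + R_B).
With f = 0.1949, R_B = R_A · f/(1−f) = 38.1 × 0.2421 = 9.223 kΩ.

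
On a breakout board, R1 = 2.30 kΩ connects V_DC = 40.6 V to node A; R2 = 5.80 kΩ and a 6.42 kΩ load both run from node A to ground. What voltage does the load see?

V_out ≈ 23.1 V

The load sits in parallel with R2, giving an effective lower resistance R2' = R2·R_L/(R2+R_L) = 3.047 kΩ.
Voltage divider with the loaded lower leg: V_out = 40.6 × 3.047/(2.30 + 3.047) = 40.6 × 0.5699 = 23.14 V.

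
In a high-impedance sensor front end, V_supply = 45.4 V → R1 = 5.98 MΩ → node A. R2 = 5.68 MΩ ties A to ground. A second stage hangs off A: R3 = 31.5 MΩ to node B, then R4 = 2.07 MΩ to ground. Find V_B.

V_B ≈ 1.25 V

Node A sees R2 in parallel with the series input of stage 2, R3 + R4 = 33.57 MΩ.
Effective lower resistance at A: R2 ‖ 33.57 = 4.858 MΩ.
V_A = 45.4 × 4.858/(5.98 + 4.858) = 20.35 V.
Stage 2 is unloaded, so V_B = V_A · R4/(R3+R4) = 20.35 × 2.07/33.57 = 1.255 V.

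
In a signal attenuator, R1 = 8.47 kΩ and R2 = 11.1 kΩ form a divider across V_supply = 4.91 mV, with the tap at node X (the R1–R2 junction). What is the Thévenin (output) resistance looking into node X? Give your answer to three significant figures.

Zeroing V_supply shorts the top of R1 to ground, so R_th = R1 ‖ R2 = 4.804 kΩ.

R_th ≈ 4.80 kΩ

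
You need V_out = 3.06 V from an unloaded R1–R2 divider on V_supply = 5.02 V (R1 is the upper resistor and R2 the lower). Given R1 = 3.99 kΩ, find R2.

R2 ≈ 6.23 kΩ

Required fraction k = V_out/V_supply = 0.6096.
R2 = R1 · 0.6096/(1 − 0.6096) = 6.229 kΩ.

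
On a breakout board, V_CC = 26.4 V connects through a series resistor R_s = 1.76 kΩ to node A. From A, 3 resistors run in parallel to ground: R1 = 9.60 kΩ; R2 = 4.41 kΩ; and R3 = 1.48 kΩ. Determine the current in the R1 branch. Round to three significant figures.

Equivalent of the parallel group: R_p = 0.9934 kΩ.
Node voltage V_A = V_CC · R_p/(R_s + R_p) = 26.4 × 0.3608 = 9.525 V.
Branch current I = V_A/R1 = 9.525/9.60 = 0.9922 mA.

I ≈ 0.992 mA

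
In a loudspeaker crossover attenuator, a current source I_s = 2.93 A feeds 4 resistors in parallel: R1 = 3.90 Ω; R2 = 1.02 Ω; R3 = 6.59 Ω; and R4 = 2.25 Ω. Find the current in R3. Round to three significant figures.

I ≈ 0.243 A

ΣG = 1/3.90 + 1/1.02 + 1/6.59 + 1/2.25 = 1.833.
By the current-divider rule, I = I_s · G_k/ΣG = 2.93 × 0.08279 = 0.2426 A.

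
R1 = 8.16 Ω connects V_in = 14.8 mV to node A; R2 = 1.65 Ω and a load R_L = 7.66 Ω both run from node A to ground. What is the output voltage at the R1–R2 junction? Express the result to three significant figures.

V_out ≈ 2.11 mV

R2 ‖ R_L = (1.65 × 7.66)/(1.65 + 7.66) = 1.358 Ω.
Voltage divider with the loaded lower leg: V_out = 14.8 × 1.358/(8.16 + 1.358) = 14.8 × 0.1426 = 2.111 mV.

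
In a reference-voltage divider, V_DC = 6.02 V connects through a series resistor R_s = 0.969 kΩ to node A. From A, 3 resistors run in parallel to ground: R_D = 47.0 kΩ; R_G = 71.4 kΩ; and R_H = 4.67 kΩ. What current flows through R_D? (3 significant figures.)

I ≈ 0.103 mA

Parallel bank: R_p = 1/(1/47.0 + 1/71.4 + 1/4.67) = 4.009 kΩ.
V_A by voltage divider: V_A = 6.02 × 4.009/(0.969 + 4.009) = 4.848 V.
I(R_D) = V_A / R_D = 4.848/47.0 = 0.1032 mA.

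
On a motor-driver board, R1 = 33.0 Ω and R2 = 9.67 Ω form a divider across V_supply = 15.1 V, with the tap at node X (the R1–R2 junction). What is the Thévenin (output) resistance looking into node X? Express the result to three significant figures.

Zeroing V_supply shorts the top of R1 to ground, so R_th = R1 ‖ R2 = 7.479 Ω.

R_th ≈ 7.48 Ω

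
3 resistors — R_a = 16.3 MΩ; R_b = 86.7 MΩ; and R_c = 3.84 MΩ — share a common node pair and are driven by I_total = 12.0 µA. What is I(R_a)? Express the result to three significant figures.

I ≈ 2.21 µA

ΣG = 1/16.3 + 1/86.7 + 1/3.84 = 0.3333.
By the current-divider rule, I = I_total · G_k/ΣG = 12.0 × 0.1841 = 2.209 µA.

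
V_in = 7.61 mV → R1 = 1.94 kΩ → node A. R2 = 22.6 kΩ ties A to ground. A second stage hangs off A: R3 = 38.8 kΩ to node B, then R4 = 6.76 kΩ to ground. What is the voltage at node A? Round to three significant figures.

Node A sees R2 in parallel with the series input of stage 2, R3 + R4 = 45.56 kΩ.
R2 ‖ (R3+R4) = 15.11 kΩ.
So V_A = 7.61 × 0.8862 = 6.744 mV.

V_A ≈ 6.74 mV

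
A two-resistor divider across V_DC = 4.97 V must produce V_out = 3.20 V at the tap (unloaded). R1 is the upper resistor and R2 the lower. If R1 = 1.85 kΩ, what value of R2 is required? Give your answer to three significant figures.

R2 ≈ 3.34 kΩ

V_out/V_DC = R2/(R1+R2) = 0.6439.
So R2 = R1 · V_out/(V_DC − V_out) = 1.85 × 3.20/(4.97 − 3.20) = 1.85 × 1.808 = 3.345 kΩ.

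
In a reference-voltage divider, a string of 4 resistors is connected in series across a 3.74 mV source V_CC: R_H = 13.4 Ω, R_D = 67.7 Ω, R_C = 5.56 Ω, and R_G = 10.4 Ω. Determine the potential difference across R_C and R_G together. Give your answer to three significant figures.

Series total: ΣR = 13.4 + 67.7 + 5.56 + 10.4 = 97.06 Ω.
R_{R_C..R_G} = 5.56 + 10.4 = 15.96 Ω.
By the voltage-divider rule, V = 3.74 × 15.96/97.06 = 0.6150 mV.

V ≈ 0.615 mV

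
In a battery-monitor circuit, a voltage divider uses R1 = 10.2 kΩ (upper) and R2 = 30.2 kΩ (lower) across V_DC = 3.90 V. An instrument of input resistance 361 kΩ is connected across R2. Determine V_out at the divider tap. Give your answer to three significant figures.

V_out ≈ 2.86 V

R2 ‖ R_L = (30.2 × 361)/(30.2 + 361) = 27.87 kΩ.
Now apply the divider: V_out = 3.90 × 0.7321 = 2.855 V.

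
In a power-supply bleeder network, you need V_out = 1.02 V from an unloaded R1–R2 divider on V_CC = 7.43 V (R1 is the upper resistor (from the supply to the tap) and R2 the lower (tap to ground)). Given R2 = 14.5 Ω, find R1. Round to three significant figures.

R1 ≈ 91.1 Ω

Required fraction k = V_out/V_CC = 0.1373.
So R1 = R2 · (V_CC/V_out − 1) = 14.5 × (7.43/1.02 − 1) = 14.5 × 6.284 = 91.12 Ω.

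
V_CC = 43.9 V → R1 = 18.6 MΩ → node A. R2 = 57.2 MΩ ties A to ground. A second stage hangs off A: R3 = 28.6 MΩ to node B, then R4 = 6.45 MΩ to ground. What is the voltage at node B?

The second stage (R3 + R4 = 35.05 MΩ) loads node A in parallel with R2.
R2 ‖ (R3+R4) = 21.73 MΩ.
V_A = 43.9 × 21.73/(18.6 + 21.73) = 23.65 V.
V_B = V_A × 0.1840 = 4.353 V.

V_B ≈ 4.35 V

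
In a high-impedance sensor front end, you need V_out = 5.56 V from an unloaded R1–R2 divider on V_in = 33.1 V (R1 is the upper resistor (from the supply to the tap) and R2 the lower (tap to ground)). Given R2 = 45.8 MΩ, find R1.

R1 ≈ 227 MΩ

The divider ratio is R2/(R1+R2) = 5.56/33.1 = 0.1680.
Rearranging, R1 = R2·(1−k)/k = 45.8 × 4.953 = 226.9 MΩ.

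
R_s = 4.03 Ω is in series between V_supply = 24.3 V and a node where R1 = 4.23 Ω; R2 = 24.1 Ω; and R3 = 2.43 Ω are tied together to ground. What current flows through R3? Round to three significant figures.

Combine the parallel branches: R_p = (1/4.23 + 1/24.1 + 1/2.43)⁻¹ = 1.450 Ω.
Node voltage V_A = V_supply · R_p/(R_s + R_p) = 24.3 × 0.2647 = 6.431 V.
I(R3) = V_A / R3 = 6.431/2.43 = 2.647 A.

I ≈ 2.65 A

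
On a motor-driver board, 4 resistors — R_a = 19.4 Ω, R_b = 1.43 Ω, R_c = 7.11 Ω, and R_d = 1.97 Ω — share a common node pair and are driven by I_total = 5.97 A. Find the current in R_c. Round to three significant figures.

I ≈ 0.600 A

ΣG = 1/19.4 + 1/1.43 + 1/7.11 + 1/1.97 = 1.399.
R_c takes the fraction G_k/ΣG = 0.1406/1.399 = 0.1005, so I = 5.97 × 0.1005 = 0.6001 A.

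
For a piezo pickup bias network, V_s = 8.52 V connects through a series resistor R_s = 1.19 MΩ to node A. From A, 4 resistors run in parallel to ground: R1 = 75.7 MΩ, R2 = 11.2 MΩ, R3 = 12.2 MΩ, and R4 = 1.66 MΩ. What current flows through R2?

Equivalent of the parallel group: R_p = 1.271 MΩ.
V_A by voltage divider: V_A = 8.52 × 1.271/(1.19 + 1.271) = 4.400 V.
Branch current I = V_A/R2 = 4.400/11.2 = 0.3929 µA.

I ≈ 0.393 µA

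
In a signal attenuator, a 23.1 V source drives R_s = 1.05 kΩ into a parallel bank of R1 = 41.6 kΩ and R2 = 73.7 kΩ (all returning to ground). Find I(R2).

Parallel bank: R_p = 1/(1/41.6 + 1/73.7) = 26.59 kΩ.
V_A = 23.1 × 26.59/27.64 = 22.22 V.
Branch current I = V_A/R2 = 22.22/73.7 = 0.3015 mA.

I ≈ 0.302 mA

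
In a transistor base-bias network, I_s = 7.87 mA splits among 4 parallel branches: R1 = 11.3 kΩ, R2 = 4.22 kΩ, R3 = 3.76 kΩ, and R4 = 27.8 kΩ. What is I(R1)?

I ≈ 1.11 mA

Total conductance ΣG = 1/11.3 + 1/4.22 + 1/3.76 + 1/27.8 = 0.6274 (units of 1/kΩ).
R1 takes the fraction G_k/ΣG = 0.08850/0.6274 = 0.1411, so I = 7.87 × 0.1411 = 1.110 mA.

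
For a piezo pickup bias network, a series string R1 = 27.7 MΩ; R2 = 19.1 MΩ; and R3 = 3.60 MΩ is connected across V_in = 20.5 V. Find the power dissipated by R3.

P ≈ 0.596 µW

ΣR = 50.40 MΩ → I = 20.5/50.40 = 0.4067 µA.
V(R3) = I·R = 1.464 V; P = V·I = 1.464 × 0.4067 = 0.5956 µW.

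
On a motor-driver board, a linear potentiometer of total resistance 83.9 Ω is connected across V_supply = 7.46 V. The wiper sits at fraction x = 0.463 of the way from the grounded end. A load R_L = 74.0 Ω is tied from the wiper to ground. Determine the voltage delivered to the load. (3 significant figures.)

Lower segment x·R_p = 38.85 Ω; upper segment (1−x)·R_p = 45.05 Ω.
(x·R_p) ‖ R_L = 25.47 Ω.
V_out = 7.46 × 25.47/(45.05 + 25.47) = 2.694 V.

V_out ≈ 2.69 V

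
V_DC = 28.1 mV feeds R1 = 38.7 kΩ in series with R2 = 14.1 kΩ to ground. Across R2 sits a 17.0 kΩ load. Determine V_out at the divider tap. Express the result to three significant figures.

V_out ≈ 4.67 mV

R2 ‖ R_L = (14.1 × 17.0)/(14.1 + 17.0) = 7.707 kΩ.
Then V_out = V_DC · R2'/(R1 + R2') = 28.1 × 7.707/46.41 = 4.667 mV.
(Unloaded it would be 7.50 mV; the load pulls it down.)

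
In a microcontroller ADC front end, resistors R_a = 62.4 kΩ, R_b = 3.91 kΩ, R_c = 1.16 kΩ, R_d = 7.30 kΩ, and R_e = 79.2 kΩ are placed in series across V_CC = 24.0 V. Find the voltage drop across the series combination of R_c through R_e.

V ≈ 13.7 V

ΣR = 62.4 + 3.91 + 1.16 + 7.30 + 79.2 = 154.0 kΩ.
R_{R_c..R_e} = 1.16 + 7.30 + 79.2 = 87.66 kΩ.
V = V_CC · R/ΣR = 24.0 × 0.5693 = 13.66 V.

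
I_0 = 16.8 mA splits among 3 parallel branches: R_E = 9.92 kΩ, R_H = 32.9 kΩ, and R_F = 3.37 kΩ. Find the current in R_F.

ΣG = 1/9.92 + 1/32.9 + 1/3.37 = 0.4279.
R_F takes the fraction G_k/ΣG = 0.2967/0.4279 = 0.6934, so I = 16.8 × 0.6934 = 11.65 mA.

I ≈ 11.6 mA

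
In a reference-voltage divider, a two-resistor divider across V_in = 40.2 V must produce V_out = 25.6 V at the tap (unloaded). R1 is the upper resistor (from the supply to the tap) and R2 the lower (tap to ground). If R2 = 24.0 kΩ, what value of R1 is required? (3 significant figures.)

The divider ratio is R2/(R1+R2) = 25.6/40.2 = 0.6368.
Rearranging, R1 = R2·(1−k)/k = 24.0 × 0.5703 = 13.69 kΩ.

R1 ≈ 13.7 kΩ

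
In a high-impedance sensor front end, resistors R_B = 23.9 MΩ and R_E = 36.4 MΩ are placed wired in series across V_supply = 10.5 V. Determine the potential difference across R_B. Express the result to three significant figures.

V ≈ 4.16 V

ΣR = 23.9 + 36.4 = 60.30 MΩ.
By the voltage-divider rule, V = 10.5 × 23.90/60.30 = 4.162 V.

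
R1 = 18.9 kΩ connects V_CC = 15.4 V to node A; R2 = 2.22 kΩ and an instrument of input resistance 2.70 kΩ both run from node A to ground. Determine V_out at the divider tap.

V_out ≈ 0.933 V

The load sits in parallel with R2, giving an effective lower resistance R2' = R2·R_L/(R2+R_L) = 1.218 kΩ.
Now apply the divider: V_out = 15.4 × 0.06056 = 0.9326 V.
(Unloaded it would be 1.62 V; the load pulls it down.)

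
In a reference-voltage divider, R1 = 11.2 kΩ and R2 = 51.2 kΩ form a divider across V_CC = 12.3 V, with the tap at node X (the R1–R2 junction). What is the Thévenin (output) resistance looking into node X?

R_th ≈ 9.19 kΩ

With V_CC suppressed (replaced by a short), R_th = R1 ‖ R2 = (11.20 × 51.2)/(11.20 + 51.2) = 9.190 kΩ.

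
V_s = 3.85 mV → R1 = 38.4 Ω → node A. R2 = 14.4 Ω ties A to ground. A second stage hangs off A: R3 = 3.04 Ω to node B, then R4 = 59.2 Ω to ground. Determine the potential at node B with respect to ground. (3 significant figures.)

V_B ≈ 0.855 mV

Looking into the second stage from A: R3 + R4 = 62.24 Ω appears in parallel with R2.
R2 ‖ (R3+R4) = 11.69 Ω.
First divider: V_A = V_s · 11.69/(38.4 + 11.69) = 0.8988 mV.
V_B = V_A × 0.9512 = 0.8549 mV.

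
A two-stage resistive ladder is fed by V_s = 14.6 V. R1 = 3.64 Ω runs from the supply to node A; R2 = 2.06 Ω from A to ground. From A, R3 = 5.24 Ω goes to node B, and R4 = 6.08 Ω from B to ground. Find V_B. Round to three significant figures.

Looking into the second stage from A: R3 + R4 = 11.32 Ω appears in parallel with R2.
Effective lower resistance at A: R2 ‖ 11.32 = 1.743 Ω.
So V_A = 14.6 × 0.3238 = 4.727 V.
V_B = V_A × 0.5371 = 2.539 V.

V_B ≈ 2.54 V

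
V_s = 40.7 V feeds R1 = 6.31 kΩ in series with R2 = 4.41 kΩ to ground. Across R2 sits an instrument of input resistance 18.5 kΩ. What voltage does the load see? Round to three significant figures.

The load sits in parallel with R2, giving an effective lower resistance R2' = R2·R_L/(R2+R_L) = 3.561 kΩ.
Then V_out = V_s · R2'/(R1 + R2') = 40.7 × 3.561/9.871 = 14.68 V.

V_out ≈ 14.7 V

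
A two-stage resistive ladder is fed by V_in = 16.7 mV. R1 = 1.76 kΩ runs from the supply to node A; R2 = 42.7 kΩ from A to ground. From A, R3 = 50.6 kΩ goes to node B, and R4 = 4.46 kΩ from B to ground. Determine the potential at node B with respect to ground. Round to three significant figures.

The second stage (R3 + R4 = 55.06 kΩ) loads node A in parallel with R2.
Effective lower resistance at A: R2 ‖ 55.06 = 24.05 kΩ.
So V_A = 16.7 × 0.9318 = 15.56 mV.
Then the unloaded second divider: V_B = V_A × R4/(R3+R4) = 15.56 × 0.08100 = 1.260 mV.

V_B ≈ 1.26 mV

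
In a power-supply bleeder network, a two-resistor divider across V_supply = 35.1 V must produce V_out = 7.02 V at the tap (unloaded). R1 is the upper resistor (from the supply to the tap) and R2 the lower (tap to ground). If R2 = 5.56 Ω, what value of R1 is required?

R1 ≈ 22.2 Ω

The divider ratio is R2/(R1+R2) = 7.02/35.1 = 0.2000.
Rearranging, R1 = R2·(1−k)/k = 5.56 × 4.000 = 22.24 Ω.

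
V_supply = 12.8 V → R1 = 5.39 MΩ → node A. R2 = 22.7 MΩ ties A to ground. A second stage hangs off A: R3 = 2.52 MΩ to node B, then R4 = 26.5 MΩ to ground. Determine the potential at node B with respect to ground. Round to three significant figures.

The second stage (R3 + R4 = 29.02 MΩ) loads node A in parallel with R2.
R2 ‖ (R3+R4) = 12.74 MΩ.
So V_A = 12.8 × 0.7027 = 8.994 V.
Then the unloaded second divider: V_B = V_A × R4/(R3+R4) = 8.994 × 0.9132 = 8.213 V.

V_B ≈ 8.21 V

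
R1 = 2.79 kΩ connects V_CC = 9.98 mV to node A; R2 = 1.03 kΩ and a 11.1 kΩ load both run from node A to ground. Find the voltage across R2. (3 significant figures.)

V_out ≈ 2.52 mV

The load sits in parallel with R2, giving an effective lower resistance R2' = R2·R_L/(R2+R_L) = 0.9425 kΩ.
Voltage divider with the loaded lower leg: V_out = 9.98 × 0.9425/(2.79 + 0.9425) = 9.98 × 0.2525 = 2.520 mV.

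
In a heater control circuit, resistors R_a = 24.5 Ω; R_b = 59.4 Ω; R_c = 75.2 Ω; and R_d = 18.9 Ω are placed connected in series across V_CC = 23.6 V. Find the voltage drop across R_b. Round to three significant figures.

Series total: ΣR = 24.5 + 59.4 + 75.2 + 18.9 = 178.0 Ω.
V = V_CC · R/ΣR = 23.6 × 0.3337 = 7.876 V.

V ≈ 7.88 V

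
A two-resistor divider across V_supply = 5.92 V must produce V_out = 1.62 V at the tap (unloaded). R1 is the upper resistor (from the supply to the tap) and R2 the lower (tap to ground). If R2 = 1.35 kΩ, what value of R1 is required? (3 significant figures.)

R1 ≈ 3.58 kΩ

V_out/V_supply = R2/(R1+R2) = 0.2736.
So R1 = R2 · (V_supply/V_out − 1) = 1.35 × (5.92/1.62 − 1) = 1.35 × 2.654 = 3.583 kΩ.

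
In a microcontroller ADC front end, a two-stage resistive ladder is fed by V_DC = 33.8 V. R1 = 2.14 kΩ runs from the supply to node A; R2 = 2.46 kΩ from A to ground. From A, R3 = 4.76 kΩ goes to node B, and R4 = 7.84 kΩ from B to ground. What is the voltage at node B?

Looking into the second stage from A: R3 + R4 = 12.60 kΩ appears in parallel with R2.
R2 ‖ (R3+R4) = 2.058 kΩ.
V_A = 33.8 × 2.058/(2.14 + 2.058) = 16.57 V.
Stage 2 is unloaded, so V_B = V_A · R4/(R3+R4) = 16.57 × 7.84/12.60 = 10.31 V.

V_B ≈ 10.3 V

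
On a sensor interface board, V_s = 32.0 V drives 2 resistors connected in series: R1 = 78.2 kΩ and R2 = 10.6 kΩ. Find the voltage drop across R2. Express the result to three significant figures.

V ≈ 3.82 V

ΣR = 78.2 + 10.6 = 88.80 kΩ.
Voltage divider: V = V_s · (10.60 / 88.80) = 32.0 × 0.1194 = 3.820 V.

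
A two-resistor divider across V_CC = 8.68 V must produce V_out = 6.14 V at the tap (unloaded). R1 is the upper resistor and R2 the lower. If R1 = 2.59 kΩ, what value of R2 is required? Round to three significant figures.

V_out/V_CC = R2/(R1+R2) = 0.7074.
R2 = R1 · 0.7074/(1 − 0.7074) = 6.261 kΩ.

R2 ≈ 6.26 kΩ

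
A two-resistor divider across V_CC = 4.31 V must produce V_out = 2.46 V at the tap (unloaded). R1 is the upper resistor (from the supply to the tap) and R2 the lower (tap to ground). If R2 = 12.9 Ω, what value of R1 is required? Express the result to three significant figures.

V_out/V_CC = R2/(R1+R2) = 0.5708.
Rearranging, R1 = R2·(1−k)/k = 12.9 × 0.7520 = 9.701 Ω.

R1 ≈ 9.70 Ω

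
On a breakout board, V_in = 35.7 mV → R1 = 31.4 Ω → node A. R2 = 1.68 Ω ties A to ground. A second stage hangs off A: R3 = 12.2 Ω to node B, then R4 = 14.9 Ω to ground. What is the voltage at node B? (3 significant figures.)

Looking into the second stage from A: R3 + R4 = 27.10 Ω appears in parallel with R2.
Effective lower resistance at A: R2 ‖ 27.10 = 1.582 Ω.
First divider: V_A = V_in · 1.582/(31.4 + 1.582) = 1.712 mV.
Stage 2 is unloaded, so V_B = V_A · R4/(R3+R4) = 1.712 × 14.9/27.10 = 0.9414 mV.

V_B ≈ 0.941 mV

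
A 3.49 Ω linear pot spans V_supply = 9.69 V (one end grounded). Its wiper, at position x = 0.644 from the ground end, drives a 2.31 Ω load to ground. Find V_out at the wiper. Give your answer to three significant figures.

The pot divides into 1.242 Ω above the wiper and 2.248 Ω below.
R_L loads the lower segment: effective lower R = 1.139 Ω.
Loaded-divider output: V_out = 9.69 × 0.4783 = 4.635 V.

V_out ≈ 4.63 V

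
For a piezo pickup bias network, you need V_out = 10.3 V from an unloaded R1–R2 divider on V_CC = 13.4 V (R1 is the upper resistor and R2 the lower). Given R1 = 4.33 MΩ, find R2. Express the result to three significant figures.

R2 ≈ 14.4 MΩ

Required fraction k = V_out/V_CC = 0.7687.
Rearranging, R2 = R1·k/(1−k) = 4.33 × 3.323 = 14.39 MΩ.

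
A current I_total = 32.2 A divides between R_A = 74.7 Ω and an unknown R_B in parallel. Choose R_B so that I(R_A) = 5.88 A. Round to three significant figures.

R_B ≈ 16.7 Ω

The fraction through R_A equals R_B/(R_A+R_B).
5.88/32.2 = R_B/(R_A + R_B) → R_B = R_A · (0.1826)/(1 − 0.1826) = 74.7 × 0.2234 = 16.69 Ω.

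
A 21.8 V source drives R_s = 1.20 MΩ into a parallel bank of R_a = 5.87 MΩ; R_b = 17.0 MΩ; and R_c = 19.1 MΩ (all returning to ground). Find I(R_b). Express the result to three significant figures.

Combine the parallel branches: R_p = (1/5.87 + 1/17.0 + 1/19.1)⁻¹ = 3.552 MΩ.
V_A = 21.8 × 3.552/4.752 = 16.29 V.
Branch current I = V_A/R_b = 16.29/17.0 = 0.9585 µA.

I ≈ 0.959 µA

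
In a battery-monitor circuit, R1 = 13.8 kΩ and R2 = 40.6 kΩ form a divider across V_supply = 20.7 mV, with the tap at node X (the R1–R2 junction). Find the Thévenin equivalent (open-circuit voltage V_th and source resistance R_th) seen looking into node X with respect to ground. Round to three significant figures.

V_th ≈ 15.4 mV, R_th ≈ 10.3 kΩ

Open-circuit (no load on X): V_th = V_supply · R2/(R1 + R2) = 20.7 × 40.6/(13.80 + 40.6) = 15.45 mV.
With V_supply suppressed (replaced by a short), R_th = R1 ‖ R2 = (13.80 × 40.6)/(13.80 + 40.6) = 10.30 kΩ.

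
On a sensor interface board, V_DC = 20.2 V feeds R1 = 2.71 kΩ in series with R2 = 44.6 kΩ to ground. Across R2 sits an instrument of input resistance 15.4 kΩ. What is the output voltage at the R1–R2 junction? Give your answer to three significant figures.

The load sits in parallel with R2, giving an effective lower resistance R2' = R2·R_L/(R2+R_L) = 11.45 kΩ.
Voltage divider with the loaded lower leg: V_out = 20.2 × 11.45/(2.71 + 11.45) = 20.2 × 0.8086 = 16.33 V.

V_out ≈ 16.3 V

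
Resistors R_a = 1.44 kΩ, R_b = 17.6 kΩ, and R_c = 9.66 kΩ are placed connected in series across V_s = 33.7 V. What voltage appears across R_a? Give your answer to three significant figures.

Series total: ΣR = 1.44 + 17.6 + 9.66 = 28.70 kΩ.
V = V_s · R/ΣR = 33.7 × 0.05017 = 1.691 V.

V ≈ 1.69 V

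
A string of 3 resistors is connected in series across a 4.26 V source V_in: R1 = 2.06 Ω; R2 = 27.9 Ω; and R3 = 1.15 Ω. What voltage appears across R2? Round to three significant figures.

Total series resistance ΣR = 2.06 + 27.9 + 1.15 = 31.11 Ω.
By the voltage-divider rule, V = 4.26 × 27.90/31.11 = 3.820 V.

V ≈ 3.82 V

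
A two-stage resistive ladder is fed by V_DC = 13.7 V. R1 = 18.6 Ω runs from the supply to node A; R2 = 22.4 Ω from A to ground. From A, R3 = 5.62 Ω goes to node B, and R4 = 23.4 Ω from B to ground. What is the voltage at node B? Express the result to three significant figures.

V_B ≈ 4.47 V

Node A sees R2 in parallel with the series input of stage 2, R3 + R4 = 29.02 Ω.
Effective lower resistance at A: R2 ‖ 29.02 = 12.64 Ω.
First divider: V_A = V_DC · 12.64/(18.6 + 12.64) = 5.544 V.
Then the unloaded second divider: V_B = V_A × R4/(R3+R4) = 5.544 × 0.8063 = 4.470 V.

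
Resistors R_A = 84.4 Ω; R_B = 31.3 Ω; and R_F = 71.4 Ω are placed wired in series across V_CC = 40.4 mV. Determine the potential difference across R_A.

V ≈ 18.2 mV

Total series resistance ΣR = 84.4 + 31.3 + 71.4 = 187.1 Ω.
V = V_CC · R/ΣR = 40.4 × 0.4511 = 18.22 mV.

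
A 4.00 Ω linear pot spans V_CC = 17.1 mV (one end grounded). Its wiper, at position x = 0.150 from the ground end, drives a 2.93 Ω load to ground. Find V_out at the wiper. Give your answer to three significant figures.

V_out ≈ 2.18 mV

The pot divides into 3.400 Ω above the wiper and 0.6000 Ω below.
R_L loads the lower segment: effective lower R = 0.4980 Ω.
V_out = 17.1 × 0.4980/(3.400 + 0.4980) = 2.185 mV.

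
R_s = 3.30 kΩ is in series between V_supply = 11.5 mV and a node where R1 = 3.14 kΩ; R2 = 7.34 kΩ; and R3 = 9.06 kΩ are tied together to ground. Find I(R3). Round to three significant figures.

Parallel bank: R_p = 1/(1/3.14 + 1/7.34 + 1/9.06) = 1.770 kΩ.
Node voltage V_A = V_supply · R_p/(R_s + R_p) = 11.5 × 0.3491 = 4.014 mV.
Branch current I = V_A/R3 = 4.014/9.06 = 0.4431 µA.

I ≈ 0.443 µA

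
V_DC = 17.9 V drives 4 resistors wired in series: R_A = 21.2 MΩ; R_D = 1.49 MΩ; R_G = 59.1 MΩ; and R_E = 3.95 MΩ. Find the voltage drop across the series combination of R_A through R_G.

Total series resistance ΣR = 21.2 + 1.49 + 59.1 + 3.95 = 85.74 MΩ.
R_{R_A..R_G} = 21.2 + 1.49 + 59.1 = 81.79 MΩ.
Voltage divider: V = V_DC · (81.79 / 85.74) = 17.9 × 0.9539 = 17.08 V.

V ≈ 17.1 V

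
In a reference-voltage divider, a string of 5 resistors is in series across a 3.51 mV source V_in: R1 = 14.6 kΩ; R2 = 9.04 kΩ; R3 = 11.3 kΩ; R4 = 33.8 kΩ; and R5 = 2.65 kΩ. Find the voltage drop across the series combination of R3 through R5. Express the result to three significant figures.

ΣR = 14.6 + 9.04 + 11.3 + 33.8 + 2.65 = 71.39 kΩ.
R_{R3..R5} = 11.3 + 33.8 + 2.65 = 47.75 kΩ.
V = V_in · R/ΣR = 3.51 × 0.6689 = 2.348 mV.

V ≈ 2.35 mV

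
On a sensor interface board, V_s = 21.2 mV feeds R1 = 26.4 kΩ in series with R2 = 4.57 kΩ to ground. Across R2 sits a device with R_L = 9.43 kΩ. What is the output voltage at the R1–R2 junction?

V_out ≈ 2.21 mV

First combine the lower leg with the load: R2 ‖ R_L = 3.078 kΩ.
Now apply the divider: V_out = 21.2 × 0.1044 = 2.214 mV.
(Unloaded it would be 3.13 mV; the load pulls it down.)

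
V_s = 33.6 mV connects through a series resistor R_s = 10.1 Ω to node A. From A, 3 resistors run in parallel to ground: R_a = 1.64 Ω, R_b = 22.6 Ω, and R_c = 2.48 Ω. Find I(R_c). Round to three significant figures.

Equivalent of the parallel group: R_p = 0.9459 Ω.
V_A by voltage divider: V_A = 33.6 × 0.9459/(10.1 + 0.9459) = 2.877 mV.
Branch current I = V_A/R_c = 2.877/2.48 = 1.160 mA.

I ≈ 1.16 mA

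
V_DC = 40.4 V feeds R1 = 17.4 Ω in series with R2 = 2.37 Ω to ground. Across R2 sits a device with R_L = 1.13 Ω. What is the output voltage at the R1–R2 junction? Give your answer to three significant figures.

First combine the lower leg with the load: R2 ‖ R_L = 0.7652 Ω.
Now apply the divider: V_out = 40.4 × 0.04212 = 1.702 V.
(Unloaded it would be 4.84 V; the load pulls it down.)

V_out ≈ 1.70 V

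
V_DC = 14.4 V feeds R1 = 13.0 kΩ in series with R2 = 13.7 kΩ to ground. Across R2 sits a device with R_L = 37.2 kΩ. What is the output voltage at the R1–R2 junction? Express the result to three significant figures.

V_out ≈ 6.27 V

The load sits in parallel with R2, giving an effective lower resistance R2' = R2·R_L/(R2+R_L) = 10.01 kΩ.
Now apply the divider: V_out = 14.4 × 0.4351 = 6.265 V.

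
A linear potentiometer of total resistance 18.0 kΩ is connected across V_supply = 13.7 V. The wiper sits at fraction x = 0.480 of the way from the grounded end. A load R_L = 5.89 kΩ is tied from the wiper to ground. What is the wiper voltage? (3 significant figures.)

Lower segment x·R_p = 8.640 kΩ; upper segment (1−x)·R_p = 9.360 kΩ.
(x·R_p) ‖ R_L = 3.502 kΩ.
Then V_out = V_supply · 3.502/(9.360 + 3.502) = 3.730 V.

V_out ≈ 3.73 V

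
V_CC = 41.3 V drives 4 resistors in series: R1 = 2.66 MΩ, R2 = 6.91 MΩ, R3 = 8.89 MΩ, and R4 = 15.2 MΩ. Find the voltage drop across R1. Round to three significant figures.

V ≈ 3.26 V

ΣR = 2.66 + 6.91 + 8.89 + 15.2 = 33.66 MΩ.
Voltage divider: V = V_CC · (2.660 / 33.66) = 41.3 × 0.07903 = 3.264 V.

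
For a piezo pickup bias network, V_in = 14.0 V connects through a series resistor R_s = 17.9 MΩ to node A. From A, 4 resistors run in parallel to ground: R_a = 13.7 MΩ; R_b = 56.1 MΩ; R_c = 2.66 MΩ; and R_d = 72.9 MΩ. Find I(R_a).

Equivalent of the parallel group: R_p = 2.081 MΩ.
V_A = 14.0 × 2.081/19.98 = 1.458 V.
Branch current I = V_A/R_a = 1.458/13.7 = 0.1064 µA.

I ≈ 0.106 µA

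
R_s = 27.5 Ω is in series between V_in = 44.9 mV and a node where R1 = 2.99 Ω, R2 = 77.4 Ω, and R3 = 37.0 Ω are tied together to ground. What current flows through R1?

Parallel bank: R_p = 1/(1/2.99 + 1/77.4 + 1/37.0) = 2.671 Ω.
V_A by voltage divider: V_A = 44.9 × 2.671/(27.5 + 2.671) = 3.975 mV.
Branch current I = V_A/R1 = 3.975/2.99 = 1.329 mA.

I ≈ 1.33 mA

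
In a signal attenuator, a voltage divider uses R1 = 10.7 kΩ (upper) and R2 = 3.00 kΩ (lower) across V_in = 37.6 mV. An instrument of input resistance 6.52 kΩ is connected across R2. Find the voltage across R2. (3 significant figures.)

R2 ‖ R_L = (3.00 × 6.52)/(3.00 + 6.52) = 2.055 kΩ.
Now apply the divider: V_out = 37.6 × 0.1611 = 6.057 mV.

V_out ≈ 6.06 mV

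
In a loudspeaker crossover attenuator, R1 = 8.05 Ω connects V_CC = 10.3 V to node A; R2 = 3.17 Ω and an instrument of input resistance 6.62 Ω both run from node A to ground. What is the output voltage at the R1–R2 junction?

First combine the lower leg with the load: R2 ‖ R_L = 2.144 Ω.
Then V_out = V_CC · R2'/(R1 + R2') = 10.3 × 2.144/10.19 = 2.166 V.

V_out ≈ 2.17 V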